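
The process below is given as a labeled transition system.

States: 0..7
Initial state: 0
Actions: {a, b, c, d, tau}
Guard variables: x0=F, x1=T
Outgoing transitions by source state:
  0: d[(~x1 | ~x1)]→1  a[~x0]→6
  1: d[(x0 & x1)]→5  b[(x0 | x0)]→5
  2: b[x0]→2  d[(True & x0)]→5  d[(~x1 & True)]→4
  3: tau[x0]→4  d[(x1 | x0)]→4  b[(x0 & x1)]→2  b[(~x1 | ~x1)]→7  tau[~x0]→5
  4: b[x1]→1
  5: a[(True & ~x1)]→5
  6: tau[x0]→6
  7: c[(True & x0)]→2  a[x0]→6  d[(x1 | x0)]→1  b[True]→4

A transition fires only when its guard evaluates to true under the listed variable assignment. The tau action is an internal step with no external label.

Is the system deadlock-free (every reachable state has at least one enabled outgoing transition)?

Answer: DEADLOCK at state 6

Working:
R = {0,6}
  0: a→6  [deg 1]
  6: ∅  [deadlock]
witness 6: a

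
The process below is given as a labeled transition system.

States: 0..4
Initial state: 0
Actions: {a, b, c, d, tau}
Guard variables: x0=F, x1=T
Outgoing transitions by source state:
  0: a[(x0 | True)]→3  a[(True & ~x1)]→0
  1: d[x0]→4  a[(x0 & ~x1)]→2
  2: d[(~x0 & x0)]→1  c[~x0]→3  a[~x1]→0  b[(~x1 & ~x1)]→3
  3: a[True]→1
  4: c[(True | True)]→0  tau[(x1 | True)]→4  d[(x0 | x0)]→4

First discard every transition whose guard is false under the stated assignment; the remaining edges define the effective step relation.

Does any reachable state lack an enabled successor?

Answer: DEADLOCK at state 1

Working:
Reach set: {0,1,3}
  0: a→3  [deg 1]
  1: ∅  [no exit]
  3: a→1  [deg 1]
trace reaching 1: a·a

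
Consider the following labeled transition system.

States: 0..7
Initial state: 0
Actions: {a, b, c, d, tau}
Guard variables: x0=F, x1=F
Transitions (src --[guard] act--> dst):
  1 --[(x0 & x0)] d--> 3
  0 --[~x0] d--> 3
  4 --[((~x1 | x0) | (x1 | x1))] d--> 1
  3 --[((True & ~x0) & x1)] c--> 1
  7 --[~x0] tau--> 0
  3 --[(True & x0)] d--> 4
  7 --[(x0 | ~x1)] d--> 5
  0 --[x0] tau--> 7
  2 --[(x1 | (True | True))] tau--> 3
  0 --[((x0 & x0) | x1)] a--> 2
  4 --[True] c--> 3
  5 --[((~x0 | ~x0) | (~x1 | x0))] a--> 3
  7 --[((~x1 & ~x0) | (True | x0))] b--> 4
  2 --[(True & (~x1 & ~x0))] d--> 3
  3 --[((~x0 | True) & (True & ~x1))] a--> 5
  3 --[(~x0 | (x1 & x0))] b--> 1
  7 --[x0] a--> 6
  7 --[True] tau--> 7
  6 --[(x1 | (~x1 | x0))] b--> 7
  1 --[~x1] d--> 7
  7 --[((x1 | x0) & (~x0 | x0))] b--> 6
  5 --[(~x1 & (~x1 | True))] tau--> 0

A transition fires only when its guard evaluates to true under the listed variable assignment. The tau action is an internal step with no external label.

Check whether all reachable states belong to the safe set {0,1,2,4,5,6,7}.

Safe = {0,1,2,4,5,6,7}
R = {0,1,3,4,5,7}
  0: safe
  1: safe
  3: outside
  4: safe
  5: safe
  7: safe
witness against invariant: d → 3

Answer: INVARIANT VIOLATED at state 3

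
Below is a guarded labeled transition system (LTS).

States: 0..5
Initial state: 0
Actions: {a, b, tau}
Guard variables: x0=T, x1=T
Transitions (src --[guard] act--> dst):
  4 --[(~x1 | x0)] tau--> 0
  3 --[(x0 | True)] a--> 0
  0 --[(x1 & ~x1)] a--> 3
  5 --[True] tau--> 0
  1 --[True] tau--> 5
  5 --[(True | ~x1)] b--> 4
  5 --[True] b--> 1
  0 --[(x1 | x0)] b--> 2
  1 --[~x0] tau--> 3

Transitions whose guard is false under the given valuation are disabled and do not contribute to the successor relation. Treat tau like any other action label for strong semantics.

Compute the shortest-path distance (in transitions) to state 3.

Answer: UNREACHABLE

Working:
Layered search for 3:
  L0 = {0}
  L1 = {2}
3 never appears.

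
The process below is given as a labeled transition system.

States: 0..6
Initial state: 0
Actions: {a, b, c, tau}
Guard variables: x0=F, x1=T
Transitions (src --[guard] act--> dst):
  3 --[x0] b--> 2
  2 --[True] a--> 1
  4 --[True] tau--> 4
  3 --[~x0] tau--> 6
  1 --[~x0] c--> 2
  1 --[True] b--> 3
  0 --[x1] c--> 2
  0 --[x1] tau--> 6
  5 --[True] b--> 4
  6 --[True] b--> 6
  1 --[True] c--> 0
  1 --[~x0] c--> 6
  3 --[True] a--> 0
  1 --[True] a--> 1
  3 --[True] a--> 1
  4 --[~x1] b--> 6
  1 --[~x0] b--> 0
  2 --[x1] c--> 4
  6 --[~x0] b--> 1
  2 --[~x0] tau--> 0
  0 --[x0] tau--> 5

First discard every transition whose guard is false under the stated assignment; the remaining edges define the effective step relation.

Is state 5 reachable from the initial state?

Answer: UNREACHABLE

Trace:
18 transition(s) survive guard evaluation.
Layer 0: {0}
Layer 1: {2,6}  cumulative {0,2,6}
Layer 2: {1,4}  cumulative {0,1,2,4,6}
Layer 3: {3}  cumulative {0,1,2,3,4,6}
Reachable = {0,1,2,3,4,6}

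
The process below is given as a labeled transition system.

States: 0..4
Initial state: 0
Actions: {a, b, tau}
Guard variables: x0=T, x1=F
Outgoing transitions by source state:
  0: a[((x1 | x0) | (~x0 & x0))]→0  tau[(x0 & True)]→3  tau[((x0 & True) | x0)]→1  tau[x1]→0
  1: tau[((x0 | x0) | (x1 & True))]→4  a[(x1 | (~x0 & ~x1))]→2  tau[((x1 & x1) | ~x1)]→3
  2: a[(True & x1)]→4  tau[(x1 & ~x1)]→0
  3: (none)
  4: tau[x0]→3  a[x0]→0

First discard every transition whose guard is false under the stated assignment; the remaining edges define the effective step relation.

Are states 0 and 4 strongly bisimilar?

Answer: NOT BISIMILAR

Working:
Refine partition for ~:
  P[0] = {{0,1,2,3,4}}
  P[1] = {{0,4},{1},{2,3}}
  P[2] = {{0},{1},{2,3},{4}}
Fixed point at round 3; 4 class(es).
0∈{0}, 4∈{4}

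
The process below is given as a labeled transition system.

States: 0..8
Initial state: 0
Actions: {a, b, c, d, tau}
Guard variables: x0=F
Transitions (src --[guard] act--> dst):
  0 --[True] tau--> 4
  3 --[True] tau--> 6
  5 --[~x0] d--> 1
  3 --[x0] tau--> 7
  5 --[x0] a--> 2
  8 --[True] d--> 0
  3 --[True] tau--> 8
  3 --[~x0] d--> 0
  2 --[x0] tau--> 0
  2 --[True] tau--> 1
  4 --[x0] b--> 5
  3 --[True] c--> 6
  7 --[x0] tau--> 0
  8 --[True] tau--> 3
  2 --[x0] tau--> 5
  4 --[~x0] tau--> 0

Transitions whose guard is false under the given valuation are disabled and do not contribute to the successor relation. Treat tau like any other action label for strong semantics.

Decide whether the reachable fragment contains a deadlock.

Reachable = {0,4}
  0: tau→4  [1 exit(s)]
  4: tau→0  [1 exit(s)]

Answer: DEADLOCK-FREE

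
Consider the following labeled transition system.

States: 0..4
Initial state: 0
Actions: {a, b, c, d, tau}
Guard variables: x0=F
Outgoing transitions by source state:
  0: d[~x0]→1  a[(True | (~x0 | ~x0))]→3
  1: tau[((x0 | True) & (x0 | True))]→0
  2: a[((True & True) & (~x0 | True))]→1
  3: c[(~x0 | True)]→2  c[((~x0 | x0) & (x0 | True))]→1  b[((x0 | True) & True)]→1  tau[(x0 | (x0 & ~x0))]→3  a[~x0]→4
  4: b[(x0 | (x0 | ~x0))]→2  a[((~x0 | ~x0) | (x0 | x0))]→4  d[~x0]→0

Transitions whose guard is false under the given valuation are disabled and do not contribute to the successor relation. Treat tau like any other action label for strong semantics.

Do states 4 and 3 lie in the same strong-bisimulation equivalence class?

Answer: NOT BISIMILAR

Working:
Compute ~ classes (split until stable):
  π0 = {{0,1,2,3,4}}
  π1 = {{0},{1},{2},{3},{4}}
stable after 2 split(s): 5 block(s)
[4]={4}  [3]={3}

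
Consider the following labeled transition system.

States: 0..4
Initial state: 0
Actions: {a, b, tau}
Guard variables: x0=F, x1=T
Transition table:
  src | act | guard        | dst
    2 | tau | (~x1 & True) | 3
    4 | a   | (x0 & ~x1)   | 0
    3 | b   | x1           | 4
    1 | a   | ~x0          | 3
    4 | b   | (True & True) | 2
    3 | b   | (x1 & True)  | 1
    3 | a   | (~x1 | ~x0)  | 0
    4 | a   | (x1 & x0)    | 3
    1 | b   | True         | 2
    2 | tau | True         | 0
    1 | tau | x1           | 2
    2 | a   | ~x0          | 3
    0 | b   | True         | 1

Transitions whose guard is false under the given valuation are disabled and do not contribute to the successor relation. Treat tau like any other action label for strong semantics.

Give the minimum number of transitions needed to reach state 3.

Breadth-first toward 3:
  L0 = {0}
  L1 = {1}
  L2 = {2,3}
first hit 3 at d=2 via b·a

Answer: 2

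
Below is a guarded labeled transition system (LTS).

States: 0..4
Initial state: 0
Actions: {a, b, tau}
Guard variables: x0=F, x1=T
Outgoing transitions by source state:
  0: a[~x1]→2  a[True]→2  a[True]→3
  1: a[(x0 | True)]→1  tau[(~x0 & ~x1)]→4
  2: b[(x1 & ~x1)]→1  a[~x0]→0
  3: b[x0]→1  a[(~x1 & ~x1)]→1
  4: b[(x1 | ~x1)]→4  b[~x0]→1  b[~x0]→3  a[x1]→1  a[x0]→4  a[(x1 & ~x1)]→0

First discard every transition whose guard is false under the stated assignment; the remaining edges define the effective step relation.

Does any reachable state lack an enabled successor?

Reach set: {0,2,3}
  0: a→2  a→3  [deg 2]
  2: a→0  [deg 1]
  3: ∅  [deadlock]
trace reaching 3: a

Answer: DEADLOCK at state 3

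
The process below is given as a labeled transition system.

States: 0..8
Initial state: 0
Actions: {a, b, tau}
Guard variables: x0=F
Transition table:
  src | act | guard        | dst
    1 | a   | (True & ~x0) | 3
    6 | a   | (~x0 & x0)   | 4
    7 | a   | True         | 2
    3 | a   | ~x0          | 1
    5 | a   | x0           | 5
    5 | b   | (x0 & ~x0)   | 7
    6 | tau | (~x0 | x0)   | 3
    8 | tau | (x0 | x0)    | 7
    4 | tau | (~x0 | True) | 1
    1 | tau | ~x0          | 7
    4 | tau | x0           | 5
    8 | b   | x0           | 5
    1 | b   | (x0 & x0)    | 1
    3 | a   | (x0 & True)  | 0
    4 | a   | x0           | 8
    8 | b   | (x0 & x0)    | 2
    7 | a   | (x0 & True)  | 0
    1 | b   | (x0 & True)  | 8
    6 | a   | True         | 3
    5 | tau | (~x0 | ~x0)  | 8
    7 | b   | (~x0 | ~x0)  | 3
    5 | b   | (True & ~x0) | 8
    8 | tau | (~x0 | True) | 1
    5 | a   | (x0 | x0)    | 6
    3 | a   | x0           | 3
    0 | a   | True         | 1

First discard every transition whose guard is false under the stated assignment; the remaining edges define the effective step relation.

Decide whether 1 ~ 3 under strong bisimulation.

Refine partition for ~:
  round 0: {{0,1,2,3,4,5,6,7,8}}
  round 1: {{0,3},{1,6},{2},{4,8},{5},{7}}
  round 2: {{0,3},{1},{2},{4,8},{5},{6},{7}}
7 equivalence class(es) (converged in 3)
class of 1: {1}; class of 3: {0,3}

Answer: NOT BISIMILAR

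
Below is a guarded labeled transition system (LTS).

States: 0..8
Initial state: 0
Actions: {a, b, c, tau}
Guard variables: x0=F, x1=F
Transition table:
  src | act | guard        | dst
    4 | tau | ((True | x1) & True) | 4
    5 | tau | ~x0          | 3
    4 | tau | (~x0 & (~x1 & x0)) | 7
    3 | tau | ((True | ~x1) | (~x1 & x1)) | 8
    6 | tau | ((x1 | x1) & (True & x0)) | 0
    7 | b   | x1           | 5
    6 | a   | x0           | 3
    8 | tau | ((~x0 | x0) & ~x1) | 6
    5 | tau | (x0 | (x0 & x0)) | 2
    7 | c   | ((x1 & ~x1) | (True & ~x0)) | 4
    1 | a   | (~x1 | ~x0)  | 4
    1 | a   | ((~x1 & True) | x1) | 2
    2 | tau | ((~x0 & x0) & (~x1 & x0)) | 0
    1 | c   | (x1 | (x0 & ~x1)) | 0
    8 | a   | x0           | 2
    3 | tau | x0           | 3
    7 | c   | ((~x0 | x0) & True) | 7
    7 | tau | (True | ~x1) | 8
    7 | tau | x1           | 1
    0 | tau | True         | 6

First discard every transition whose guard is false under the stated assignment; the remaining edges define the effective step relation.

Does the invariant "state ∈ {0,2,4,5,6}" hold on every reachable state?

Allowed set {0,2,4,5,6}
R = {0,6}
  0: safe
  6: safe

Answer: INVARIANT HOLDS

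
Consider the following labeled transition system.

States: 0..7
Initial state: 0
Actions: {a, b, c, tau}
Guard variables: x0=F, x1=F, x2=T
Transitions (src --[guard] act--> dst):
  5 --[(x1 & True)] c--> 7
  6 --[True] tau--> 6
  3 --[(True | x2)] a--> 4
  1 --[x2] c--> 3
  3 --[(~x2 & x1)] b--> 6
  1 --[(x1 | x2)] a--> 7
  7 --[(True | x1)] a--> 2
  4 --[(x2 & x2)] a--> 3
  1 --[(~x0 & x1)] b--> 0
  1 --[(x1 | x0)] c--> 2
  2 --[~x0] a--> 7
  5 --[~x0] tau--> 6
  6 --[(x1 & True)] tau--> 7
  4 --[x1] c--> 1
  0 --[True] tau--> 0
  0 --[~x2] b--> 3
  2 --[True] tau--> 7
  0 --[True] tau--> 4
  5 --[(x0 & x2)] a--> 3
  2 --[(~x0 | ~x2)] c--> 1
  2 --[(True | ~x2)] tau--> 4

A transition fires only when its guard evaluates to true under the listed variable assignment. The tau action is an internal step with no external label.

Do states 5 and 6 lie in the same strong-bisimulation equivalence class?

Answer: BISIMILAR

Working:
Refine partition for ~:
  π0 = {{0,1,2,3,4,5,6,7}}
  π1 = {{0,5,6},{1},{2},{3,4,7}}
  π2 = {{0},{1},{2},{3,4},{5,6},{7}}
stable after 3 split(s): 6 block(s)
class of 5: {5,6}; class of 6: {5,6}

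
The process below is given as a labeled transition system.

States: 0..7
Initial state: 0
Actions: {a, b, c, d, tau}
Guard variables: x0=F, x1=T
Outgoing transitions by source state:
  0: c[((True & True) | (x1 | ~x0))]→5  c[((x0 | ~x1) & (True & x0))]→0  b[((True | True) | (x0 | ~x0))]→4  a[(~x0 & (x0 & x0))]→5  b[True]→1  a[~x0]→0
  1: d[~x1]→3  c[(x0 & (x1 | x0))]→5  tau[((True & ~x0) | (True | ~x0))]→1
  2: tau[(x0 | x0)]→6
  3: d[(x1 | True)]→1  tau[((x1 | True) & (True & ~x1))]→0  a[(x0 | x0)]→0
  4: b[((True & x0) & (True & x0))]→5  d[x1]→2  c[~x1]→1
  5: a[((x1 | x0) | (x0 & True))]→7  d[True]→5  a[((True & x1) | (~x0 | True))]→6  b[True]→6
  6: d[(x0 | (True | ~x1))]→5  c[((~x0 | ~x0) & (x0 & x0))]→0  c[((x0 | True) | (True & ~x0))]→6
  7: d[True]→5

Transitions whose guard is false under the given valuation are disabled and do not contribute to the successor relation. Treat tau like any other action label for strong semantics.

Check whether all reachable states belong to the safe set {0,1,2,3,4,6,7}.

Safe = {0,1,2,3,4,6,7}
Reach set: {0,1,2,4,5,6,7}
  0: ✓
  1: ✓
  2: ✓
  4: ✓
  5: VIOLATES
  6: ✓
  7: ✓
reach 5 via c — violates

Answer: INVARIANT VIOLATED at state 5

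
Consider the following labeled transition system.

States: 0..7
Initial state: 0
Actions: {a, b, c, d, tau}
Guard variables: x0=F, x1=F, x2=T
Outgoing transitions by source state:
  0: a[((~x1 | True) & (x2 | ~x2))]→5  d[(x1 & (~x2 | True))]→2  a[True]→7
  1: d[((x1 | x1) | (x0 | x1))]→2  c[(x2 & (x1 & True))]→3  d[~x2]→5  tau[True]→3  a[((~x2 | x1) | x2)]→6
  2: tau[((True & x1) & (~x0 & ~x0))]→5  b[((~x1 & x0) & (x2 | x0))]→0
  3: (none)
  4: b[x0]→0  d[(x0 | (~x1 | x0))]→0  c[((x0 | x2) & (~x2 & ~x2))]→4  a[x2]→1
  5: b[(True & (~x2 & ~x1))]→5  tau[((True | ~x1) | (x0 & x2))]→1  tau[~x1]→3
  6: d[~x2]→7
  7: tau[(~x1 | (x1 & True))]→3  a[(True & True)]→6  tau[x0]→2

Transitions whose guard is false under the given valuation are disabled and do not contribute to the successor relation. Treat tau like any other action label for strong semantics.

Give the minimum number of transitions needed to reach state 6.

Layered search for 6:
  L0 = {0}
  L1 = {5,7}
  L2 = {1,3,6}
depth(6)=2, e.g. a·a

Answer: 2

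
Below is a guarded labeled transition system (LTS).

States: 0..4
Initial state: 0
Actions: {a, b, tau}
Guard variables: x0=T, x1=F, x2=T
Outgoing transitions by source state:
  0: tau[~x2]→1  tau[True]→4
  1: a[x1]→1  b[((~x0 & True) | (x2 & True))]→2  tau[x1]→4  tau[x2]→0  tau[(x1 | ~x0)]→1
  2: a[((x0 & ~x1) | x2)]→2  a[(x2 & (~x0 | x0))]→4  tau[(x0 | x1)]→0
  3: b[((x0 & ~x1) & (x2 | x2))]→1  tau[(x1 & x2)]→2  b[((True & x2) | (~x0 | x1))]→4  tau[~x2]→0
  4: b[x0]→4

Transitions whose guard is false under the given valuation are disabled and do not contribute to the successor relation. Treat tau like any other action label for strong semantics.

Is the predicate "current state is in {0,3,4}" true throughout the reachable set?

Answer: INVARIANT HOLDS

Analysis:
Inv-set: {0,3,4}
Reachable = {0,4}
  0: ok
  4: ok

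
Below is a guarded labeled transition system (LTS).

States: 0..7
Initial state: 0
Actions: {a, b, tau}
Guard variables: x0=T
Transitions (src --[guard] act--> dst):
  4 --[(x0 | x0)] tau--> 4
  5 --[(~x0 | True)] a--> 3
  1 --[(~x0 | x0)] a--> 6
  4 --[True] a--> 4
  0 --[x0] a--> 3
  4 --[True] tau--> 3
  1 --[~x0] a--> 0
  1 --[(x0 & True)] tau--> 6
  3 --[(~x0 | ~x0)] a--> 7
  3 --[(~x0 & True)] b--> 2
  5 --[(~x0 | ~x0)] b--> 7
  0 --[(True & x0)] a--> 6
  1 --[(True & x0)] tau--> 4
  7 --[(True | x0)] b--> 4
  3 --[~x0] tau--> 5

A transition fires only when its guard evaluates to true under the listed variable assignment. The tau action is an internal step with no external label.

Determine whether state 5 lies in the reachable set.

Guard filter leaves 10 enabled edge(s).
Layer 0: {0}
Layer 1: {3,6}  cumulative {0,3,6}
R = {0,3,6}

Answer: UNREACHABLE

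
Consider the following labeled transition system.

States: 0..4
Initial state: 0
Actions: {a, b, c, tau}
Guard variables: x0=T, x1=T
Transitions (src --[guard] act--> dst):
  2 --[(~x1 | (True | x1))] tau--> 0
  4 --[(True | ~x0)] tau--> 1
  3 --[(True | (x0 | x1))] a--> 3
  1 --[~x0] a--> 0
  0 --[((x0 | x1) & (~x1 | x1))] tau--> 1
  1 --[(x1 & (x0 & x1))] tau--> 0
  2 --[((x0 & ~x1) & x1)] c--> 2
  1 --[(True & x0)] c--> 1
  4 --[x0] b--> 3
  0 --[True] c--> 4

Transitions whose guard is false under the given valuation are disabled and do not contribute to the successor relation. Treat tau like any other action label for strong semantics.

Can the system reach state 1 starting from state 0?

Answer: REACHABLE

Working:
8 transition(s) survive guard evaluation.
L0 = {0}
L1 = {1,4}  now seen {0,1,4}
L2 = {3}  now seen {0,1,3,4}
Reach set: {0,1,3,4}
trace reaching 1: tau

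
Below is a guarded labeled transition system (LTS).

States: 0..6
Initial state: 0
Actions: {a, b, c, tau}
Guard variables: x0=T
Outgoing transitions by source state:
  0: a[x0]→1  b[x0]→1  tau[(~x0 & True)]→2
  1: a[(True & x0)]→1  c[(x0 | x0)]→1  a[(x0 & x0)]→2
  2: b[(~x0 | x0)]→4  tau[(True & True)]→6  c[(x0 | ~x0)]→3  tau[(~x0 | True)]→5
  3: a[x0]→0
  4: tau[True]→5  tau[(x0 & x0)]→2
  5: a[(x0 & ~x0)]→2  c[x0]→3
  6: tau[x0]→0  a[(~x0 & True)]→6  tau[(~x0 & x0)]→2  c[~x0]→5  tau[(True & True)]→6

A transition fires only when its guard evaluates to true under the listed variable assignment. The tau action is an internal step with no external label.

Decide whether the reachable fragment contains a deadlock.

Reachable = {0,1,2,3,4,5,6}
  0: a→1  b→1  [deg 2]
  1: a→1  a→2  c→1  [deg 3]
  2: b→4  c→3  tau→5  tau→6  [deg 4]
  3: a→0  [deg 1]
  4: tau→2  tau→5  [deg 2]
  5: c→3  [deg 1]
  6: tau→0  tau→6  [deg 2]

Answer: DEADLOCK-FREE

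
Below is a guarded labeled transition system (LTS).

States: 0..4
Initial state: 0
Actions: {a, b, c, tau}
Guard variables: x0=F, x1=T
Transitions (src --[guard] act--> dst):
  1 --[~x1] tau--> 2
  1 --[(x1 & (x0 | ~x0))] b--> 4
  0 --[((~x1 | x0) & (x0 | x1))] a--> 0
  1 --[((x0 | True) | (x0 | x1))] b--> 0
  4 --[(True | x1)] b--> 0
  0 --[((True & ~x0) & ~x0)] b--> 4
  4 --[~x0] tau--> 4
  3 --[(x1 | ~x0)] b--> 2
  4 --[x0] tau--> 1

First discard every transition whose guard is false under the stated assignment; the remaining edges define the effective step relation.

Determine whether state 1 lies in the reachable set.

Answer: UNREACHABLE

Trace:
6 transition(s) survive guard evaluation.
Layer 0: {0}
Layer 1: {4}  total {0,4}
R = {0,4}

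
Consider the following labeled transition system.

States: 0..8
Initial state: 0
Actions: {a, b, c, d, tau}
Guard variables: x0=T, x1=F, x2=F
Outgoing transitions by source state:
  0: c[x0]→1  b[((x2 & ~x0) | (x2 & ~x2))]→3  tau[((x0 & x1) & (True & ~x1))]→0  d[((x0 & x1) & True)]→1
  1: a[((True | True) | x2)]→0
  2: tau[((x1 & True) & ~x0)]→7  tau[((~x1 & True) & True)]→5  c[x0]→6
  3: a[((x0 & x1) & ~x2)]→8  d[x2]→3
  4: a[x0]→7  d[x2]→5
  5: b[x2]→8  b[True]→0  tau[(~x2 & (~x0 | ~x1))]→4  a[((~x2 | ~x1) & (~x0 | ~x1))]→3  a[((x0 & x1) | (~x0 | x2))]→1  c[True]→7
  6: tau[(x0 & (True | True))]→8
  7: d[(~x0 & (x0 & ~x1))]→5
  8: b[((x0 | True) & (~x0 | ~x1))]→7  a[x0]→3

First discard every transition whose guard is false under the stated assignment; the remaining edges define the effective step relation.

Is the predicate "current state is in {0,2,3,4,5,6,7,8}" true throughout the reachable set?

Safe = {0,2,3,4,5,6,7,8}
Reach set: {0,1}
  0: ✓
  1: VIOLATES
witness against invariant: c → 1

Answer: INVARIANT VIOLATED at state 1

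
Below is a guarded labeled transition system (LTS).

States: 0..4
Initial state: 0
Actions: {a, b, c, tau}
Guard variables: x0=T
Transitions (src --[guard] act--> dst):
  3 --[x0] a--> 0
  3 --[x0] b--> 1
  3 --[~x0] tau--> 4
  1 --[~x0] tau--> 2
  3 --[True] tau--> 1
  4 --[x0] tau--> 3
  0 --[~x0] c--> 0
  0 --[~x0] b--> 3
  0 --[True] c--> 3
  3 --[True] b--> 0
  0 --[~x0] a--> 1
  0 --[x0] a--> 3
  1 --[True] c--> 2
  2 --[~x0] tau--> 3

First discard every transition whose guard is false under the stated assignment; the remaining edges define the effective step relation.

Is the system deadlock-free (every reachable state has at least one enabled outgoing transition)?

R = {0,1,2,3}
  0: a→3  c→3  [2 out]
  1: c→2  [1 out]
  2: ∅  [STUCK]
  3: a→0  b→0  b→1  tau→1  [4 out]
witness 2: c·b·c

Answer: DEADLOCK at state 2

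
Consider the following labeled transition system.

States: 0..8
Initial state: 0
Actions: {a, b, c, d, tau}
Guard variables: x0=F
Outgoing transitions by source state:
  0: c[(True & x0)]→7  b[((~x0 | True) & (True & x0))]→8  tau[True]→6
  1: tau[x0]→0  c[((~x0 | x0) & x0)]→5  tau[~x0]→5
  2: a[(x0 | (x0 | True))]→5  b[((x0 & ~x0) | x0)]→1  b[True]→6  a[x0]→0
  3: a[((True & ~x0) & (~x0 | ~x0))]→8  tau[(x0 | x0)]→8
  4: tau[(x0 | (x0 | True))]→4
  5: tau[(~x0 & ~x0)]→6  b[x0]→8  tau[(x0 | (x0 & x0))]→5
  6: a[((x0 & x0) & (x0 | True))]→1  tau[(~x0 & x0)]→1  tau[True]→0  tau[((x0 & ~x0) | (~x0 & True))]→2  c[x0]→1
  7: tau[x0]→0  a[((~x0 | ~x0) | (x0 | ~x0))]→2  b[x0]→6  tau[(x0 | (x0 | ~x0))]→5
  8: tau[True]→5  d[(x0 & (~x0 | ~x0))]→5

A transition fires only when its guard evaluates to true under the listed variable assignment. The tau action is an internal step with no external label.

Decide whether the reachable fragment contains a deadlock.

R = {0,2,5,6}
  0: tau→6  [1 out]
  2: a→5  b→6  [2 out]
  5: tau→6  [1 out]
  6: tau→0  tau→2  [2 out]

Answer: DEADLOCK-FREE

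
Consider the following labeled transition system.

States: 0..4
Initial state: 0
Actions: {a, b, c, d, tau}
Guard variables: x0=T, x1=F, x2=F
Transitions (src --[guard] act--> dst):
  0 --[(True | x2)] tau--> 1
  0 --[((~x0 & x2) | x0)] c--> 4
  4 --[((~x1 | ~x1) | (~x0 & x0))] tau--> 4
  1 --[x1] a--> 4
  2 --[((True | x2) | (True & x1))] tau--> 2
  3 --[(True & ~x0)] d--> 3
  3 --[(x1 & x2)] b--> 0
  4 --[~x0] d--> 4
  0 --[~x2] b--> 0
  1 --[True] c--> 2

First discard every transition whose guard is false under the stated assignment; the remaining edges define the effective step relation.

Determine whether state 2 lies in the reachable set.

Answer: REACHABLE

Analysis:
6 transition(s) survive guard evaluation.
depth 0: {0}
depth 1: {1,4}  now seen {0,1,4}
depth 2: {2}  now seen {0,1,2,4}
Reach set: {0,1,2,4}
trace reaching 2: tau·c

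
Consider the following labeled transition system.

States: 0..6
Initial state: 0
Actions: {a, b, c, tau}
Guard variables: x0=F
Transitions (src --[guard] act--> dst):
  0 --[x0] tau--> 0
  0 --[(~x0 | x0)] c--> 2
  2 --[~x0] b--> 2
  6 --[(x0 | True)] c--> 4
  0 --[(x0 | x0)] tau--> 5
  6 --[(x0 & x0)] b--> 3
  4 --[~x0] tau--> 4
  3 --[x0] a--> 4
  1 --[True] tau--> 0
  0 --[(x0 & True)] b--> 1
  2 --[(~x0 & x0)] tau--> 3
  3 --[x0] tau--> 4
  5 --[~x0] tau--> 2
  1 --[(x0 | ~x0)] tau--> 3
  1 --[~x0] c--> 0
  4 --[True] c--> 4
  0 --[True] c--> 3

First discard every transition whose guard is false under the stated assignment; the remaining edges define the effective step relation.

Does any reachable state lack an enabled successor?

Answer: DEADLOCK at state 3

Analysis:
Reach set: {0,2,3}
  0: c→2  c→3  [deg 2]
  2: b→2  [deg 1]
  3: ∅  [no exit]
witness 3: c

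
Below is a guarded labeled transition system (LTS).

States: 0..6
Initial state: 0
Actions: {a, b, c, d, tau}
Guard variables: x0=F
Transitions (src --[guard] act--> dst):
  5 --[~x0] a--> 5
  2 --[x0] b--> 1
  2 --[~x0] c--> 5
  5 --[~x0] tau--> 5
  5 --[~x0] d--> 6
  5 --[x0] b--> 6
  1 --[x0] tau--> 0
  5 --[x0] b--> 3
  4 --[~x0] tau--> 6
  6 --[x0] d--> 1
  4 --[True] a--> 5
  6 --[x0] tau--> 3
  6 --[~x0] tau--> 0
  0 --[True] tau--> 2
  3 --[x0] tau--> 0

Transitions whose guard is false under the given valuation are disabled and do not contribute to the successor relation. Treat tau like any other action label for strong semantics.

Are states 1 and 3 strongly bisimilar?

Answer: BISIMILAR

Analysis:
Refine partition for ~:
  P[0] = {{0,1,2,3,4,5,6}}
  P[1] = {{0,6},{1,3},{2},{4},{5}}
  P[2] = {{0},{1,3},{2},{4},{5},{6}}
Fixed point at round 3; 6 class(es).
1∈{1,3}, 3∈{1,3}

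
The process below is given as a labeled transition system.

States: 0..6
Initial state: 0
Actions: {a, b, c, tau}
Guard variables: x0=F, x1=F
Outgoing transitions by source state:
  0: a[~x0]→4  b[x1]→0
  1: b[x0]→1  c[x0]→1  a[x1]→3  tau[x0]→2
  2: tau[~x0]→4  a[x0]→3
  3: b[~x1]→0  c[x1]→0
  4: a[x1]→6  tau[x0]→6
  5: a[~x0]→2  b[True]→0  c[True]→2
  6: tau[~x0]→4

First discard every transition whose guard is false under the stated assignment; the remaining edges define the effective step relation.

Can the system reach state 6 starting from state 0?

Answer: UNREACHABLE

Trace:
7 transition(s) survive guard evaluation.
Layer 0: {0}
Layer 1: {4}  now seen {0,4}
R = {0,4}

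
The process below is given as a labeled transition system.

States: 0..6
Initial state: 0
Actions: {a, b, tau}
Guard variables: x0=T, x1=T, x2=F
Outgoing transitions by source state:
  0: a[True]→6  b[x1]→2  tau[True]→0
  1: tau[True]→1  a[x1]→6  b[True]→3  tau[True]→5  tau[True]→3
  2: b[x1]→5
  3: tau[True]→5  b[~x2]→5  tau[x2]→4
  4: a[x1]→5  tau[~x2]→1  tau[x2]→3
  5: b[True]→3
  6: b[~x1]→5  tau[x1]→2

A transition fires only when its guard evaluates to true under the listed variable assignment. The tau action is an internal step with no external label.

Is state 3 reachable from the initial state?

After dropping false guards: 15 live edges.
Layer 0: {0}
Layer 1: {2,6}  total {0,2,6}
Layer 2: {5}  total {0,2,5,6}
Layer 3: {3}  total {0,2,3,5,6}
Reach set: {0,2,3,5,6}
Path to 3: b·b·b

Answer: REACHABLE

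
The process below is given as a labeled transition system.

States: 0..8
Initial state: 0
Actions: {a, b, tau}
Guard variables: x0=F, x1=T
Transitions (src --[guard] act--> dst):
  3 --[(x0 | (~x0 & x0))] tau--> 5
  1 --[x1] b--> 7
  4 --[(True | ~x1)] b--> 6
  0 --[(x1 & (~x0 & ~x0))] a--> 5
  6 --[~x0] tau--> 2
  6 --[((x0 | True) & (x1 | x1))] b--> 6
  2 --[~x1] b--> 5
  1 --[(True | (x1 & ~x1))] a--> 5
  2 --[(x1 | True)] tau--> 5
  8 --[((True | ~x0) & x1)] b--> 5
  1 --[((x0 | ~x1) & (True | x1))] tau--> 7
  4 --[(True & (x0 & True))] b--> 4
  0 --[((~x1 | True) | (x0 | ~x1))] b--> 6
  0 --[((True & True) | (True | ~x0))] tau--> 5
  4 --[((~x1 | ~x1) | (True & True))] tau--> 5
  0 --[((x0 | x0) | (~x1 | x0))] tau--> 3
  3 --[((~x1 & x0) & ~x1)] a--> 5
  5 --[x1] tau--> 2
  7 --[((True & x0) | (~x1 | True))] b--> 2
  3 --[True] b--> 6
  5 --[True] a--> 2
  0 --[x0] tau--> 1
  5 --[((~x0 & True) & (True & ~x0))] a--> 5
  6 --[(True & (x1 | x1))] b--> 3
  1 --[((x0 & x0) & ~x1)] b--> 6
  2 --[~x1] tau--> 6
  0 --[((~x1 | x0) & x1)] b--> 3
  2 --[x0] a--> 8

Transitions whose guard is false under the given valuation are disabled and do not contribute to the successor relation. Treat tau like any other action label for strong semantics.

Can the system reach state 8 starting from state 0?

Answer: UNREACHABLE

Trace:
Guard filter leaves 17 enabled edge(s).
L0 = {0}
L1 = {5,6}  total {0,5,6}
L2 = {2,3}  total {0,2,3,5,6}
Reachable = {0,2,3,5,6}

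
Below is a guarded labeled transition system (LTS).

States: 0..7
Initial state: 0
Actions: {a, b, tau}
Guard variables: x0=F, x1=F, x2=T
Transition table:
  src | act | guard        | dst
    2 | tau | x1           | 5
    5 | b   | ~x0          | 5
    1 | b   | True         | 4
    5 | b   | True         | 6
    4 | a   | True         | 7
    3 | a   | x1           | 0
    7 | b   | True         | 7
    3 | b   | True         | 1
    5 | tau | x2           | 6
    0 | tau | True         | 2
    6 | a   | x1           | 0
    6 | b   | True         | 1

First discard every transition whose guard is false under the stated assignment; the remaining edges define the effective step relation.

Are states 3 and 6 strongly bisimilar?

Answer: BISIMILAR

Working:
Bisimulation quotient by refinement:
  round 0: {{0,1,2,3,4,5,6,7}}
  round 1: {{0},{1,3,6,7},{2},{4},{5}}
  round 2: {{0},{1},{2},{3,6,7},{4},{5}}
  round 3: {{0},{1},{2},{3,6},{4},{5},{7}}
7 equivalence class(es) (converged in 4)
3∈{3,6}, 6∈{3,6}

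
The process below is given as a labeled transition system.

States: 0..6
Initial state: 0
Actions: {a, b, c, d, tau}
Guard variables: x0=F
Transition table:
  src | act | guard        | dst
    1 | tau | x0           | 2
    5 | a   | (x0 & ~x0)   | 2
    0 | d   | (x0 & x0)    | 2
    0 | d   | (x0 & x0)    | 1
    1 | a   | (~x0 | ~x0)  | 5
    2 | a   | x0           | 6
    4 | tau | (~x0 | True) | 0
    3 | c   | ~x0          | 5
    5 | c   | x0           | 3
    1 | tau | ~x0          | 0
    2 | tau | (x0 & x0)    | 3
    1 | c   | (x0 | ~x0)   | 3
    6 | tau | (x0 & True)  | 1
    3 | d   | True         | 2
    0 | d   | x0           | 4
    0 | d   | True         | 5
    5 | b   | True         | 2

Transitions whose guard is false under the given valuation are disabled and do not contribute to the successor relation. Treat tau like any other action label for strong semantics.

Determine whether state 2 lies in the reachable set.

8 transition(s) survive guard evaluation.
L0 = {0}
L1 = {5}  cumulative {0,5}
L2 = {2}  cumulative {0,2,5}
R = {0,2,5}
trace reaching 2: d·b

Answer: REACHABLE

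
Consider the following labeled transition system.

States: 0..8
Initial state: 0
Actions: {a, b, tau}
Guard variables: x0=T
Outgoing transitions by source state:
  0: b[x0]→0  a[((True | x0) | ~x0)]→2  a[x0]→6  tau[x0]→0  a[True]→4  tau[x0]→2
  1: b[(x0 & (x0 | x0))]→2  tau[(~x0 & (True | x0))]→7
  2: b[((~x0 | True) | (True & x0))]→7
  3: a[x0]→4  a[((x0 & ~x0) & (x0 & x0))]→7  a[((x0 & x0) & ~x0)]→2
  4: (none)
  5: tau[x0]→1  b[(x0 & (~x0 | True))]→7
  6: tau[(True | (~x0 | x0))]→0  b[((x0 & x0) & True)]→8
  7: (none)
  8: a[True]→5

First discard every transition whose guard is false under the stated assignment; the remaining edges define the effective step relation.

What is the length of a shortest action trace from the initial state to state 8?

Breadth-first toward 8:
  Layer 0: {0}
  Layer 1: {2,4,6}
  Layer 2: {7,8}
depth(8)=2, e.g. a·b

Answer: 2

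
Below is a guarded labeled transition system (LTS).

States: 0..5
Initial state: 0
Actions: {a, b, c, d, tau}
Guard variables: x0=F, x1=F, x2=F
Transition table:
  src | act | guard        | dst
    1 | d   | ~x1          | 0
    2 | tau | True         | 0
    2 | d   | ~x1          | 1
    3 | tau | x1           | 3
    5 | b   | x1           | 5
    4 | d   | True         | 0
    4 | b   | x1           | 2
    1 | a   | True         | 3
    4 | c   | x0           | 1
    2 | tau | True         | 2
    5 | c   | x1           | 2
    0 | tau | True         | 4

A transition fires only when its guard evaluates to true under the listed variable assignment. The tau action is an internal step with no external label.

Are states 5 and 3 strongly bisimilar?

Bisimulation quotient by refinement:
  π0 = {{0,1,2,3,4,5}}
  π1 = {{0},{1},{2},{3,5},{4}}
5 equivalence class(es) (converged in 2)
class of 5: {3,5}; class of 3: {3,5}

Answer: BISIMILAR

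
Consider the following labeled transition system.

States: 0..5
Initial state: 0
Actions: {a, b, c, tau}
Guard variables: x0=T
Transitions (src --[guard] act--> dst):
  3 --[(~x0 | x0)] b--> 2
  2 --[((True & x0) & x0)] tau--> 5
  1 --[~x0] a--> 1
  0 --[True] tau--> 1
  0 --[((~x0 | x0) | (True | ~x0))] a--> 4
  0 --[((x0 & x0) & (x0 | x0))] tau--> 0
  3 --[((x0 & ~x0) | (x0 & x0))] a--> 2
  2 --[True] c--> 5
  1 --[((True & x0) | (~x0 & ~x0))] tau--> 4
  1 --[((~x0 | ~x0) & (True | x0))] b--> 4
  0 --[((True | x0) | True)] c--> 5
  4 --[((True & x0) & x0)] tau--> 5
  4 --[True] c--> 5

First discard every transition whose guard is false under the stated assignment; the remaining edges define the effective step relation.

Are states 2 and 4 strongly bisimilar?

Answer: BISIMILAR

Analysis:
Bisimulation quotient by refinement:
  π0 = {{0,1,2,3,4,5}}
  π1 = {{0},{1},{2,4},{3},{5}}
5 equivalence class(es) (converged in 2)
class of 2: {2,4}; class of 4: {2,4}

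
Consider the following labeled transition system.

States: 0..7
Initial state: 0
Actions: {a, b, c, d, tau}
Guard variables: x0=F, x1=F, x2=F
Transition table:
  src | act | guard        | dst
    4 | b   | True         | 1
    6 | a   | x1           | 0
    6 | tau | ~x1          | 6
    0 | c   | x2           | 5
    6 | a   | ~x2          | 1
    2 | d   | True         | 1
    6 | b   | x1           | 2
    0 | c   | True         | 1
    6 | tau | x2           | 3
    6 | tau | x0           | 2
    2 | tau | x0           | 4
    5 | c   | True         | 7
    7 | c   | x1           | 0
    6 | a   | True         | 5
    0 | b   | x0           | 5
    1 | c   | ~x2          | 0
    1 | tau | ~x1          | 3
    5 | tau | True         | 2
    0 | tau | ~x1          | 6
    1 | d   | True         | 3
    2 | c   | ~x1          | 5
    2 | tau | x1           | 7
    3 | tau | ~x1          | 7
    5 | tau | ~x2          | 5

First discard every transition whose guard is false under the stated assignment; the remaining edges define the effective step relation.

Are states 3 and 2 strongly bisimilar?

Answer: NOT BISIMILAR

Trace:
Refine partition for ~:
  π0 = {{0,1,2,3,4,5,6,7}}
  π1 = {{0,5},{1},{2},{3},{4},{6},{7}}
  π2 = {{0},{1},{2},{3},{4},{5},{6},{7}}
8 equivalence class(es) (converged in 3)
class of 3: {3}; class of 2: {2}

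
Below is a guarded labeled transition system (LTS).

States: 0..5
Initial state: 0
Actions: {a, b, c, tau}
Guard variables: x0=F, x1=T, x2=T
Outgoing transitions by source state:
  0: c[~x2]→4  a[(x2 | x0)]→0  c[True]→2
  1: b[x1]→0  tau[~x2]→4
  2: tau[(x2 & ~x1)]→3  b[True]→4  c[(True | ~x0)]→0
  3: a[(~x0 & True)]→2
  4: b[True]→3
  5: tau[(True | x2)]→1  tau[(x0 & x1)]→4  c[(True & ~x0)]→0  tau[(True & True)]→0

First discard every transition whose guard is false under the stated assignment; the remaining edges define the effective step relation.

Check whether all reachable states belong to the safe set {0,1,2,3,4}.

Safe = {0,1,2,3,4}
R = {0,2,3,4}
  0: safe
  2: safe
  3: safe
  4: safe

Answer: INVARIANT HOLDS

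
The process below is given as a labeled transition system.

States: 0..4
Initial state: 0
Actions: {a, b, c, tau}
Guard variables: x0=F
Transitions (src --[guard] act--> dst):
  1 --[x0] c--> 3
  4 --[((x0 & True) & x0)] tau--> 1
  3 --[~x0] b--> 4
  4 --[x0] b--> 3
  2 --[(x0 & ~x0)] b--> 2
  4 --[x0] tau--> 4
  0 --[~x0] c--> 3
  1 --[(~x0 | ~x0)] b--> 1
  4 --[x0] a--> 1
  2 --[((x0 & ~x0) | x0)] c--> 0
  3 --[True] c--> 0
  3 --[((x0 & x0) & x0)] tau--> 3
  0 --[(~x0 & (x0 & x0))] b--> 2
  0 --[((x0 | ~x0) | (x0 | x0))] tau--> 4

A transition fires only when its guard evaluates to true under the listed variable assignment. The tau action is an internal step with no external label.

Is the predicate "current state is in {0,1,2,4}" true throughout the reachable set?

Safe = {0,1,2,4}
Reach set: {0,3,4}
  0: ✓
  3: VIOLATES
  4: ✓
reach 3 via c — violates

Answer: INVARIANT VIOLATED at state 3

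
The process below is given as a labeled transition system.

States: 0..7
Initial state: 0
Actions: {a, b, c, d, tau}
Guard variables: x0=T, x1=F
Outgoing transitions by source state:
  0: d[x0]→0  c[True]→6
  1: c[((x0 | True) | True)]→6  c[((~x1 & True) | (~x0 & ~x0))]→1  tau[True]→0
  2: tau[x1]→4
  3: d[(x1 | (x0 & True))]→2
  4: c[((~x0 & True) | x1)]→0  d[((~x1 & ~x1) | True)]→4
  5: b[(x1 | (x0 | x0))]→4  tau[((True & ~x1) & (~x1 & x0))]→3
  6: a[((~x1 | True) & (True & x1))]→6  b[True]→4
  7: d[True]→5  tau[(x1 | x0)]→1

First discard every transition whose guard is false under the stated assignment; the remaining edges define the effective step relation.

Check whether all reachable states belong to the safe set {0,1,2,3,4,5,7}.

Answer: INVARIANT VIOLATED at state 6

Working:
Inv-set: {0,1,2,3,4,5,7}
R = {0,4,6}
  0: ✓
  4: ✓
  6: ✗ unsafe
reach 6 via c — violates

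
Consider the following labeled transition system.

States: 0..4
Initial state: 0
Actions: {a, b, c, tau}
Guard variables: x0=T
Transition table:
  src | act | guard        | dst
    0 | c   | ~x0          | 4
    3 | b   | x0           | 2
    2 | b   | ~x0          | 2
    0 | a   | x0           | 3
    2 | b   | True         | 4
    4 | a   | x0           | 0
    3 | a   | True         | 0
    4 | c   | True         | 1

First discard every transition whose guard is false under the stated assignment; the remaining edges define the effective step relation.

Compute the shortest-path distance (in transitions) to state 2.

Answer: 2

Trace:
Breadth-first toward 2:
  depth 0: {0}
  depth 1: {3}
  depth 2: {2}
2 enters at depth 2; path a·b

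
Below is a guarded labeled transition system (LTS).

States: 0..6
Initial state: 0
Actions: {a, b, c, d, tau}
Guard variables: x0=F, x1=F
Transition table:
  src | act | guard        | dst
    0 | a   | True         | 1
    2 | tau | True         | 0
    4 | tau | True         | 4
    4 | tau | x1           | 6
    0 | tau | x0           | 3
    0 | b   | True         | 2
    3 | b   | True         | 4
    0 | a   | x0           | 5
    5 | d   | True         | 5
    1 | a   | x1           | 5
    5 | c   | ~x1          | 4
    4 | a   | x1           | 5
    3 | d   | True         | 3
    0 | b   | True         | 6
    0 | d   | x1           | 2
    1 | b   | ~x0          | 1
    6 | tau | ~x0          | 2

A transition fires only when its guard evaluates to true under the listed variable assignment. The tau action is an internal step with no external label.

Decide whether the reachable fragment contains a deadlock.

Answer: DEADLOCK-FREE

Working:
Reachable = {0,1,2,6}
  0: a→1  b→2  b→6  [3 exit(s)]
  1: b→1  [1 exit(s)]
  2: tau→0  [1 exit(s)]
  6: tau→2  [1 exit(s)]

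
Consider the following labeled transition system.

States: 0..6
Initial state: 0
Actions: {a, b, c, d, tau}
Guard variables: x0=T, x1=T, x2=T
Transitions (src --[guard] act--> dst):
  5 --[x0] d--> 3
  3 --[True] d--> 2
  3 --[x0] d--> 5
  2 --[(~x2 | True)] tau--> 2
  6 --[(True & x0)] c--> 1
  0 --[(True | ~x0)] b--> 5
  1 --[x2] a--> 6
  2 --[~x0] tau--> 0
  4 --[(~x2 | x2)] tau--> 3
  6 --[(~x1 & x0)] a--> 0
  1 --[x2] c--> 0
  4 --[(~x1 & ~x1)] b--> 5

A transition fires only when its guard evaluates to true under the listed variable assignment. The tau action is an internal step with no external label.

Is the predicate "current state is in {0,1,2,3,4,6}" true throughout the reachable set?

Safe = {0,1,2,3,4,6}
Reach set: {0,2,3,5}
  0: ok
  2: ok
  3: ok
  5: VIOLATES
counterexample path to 5: b

Answer: INVARIANT VIOLATED at state 5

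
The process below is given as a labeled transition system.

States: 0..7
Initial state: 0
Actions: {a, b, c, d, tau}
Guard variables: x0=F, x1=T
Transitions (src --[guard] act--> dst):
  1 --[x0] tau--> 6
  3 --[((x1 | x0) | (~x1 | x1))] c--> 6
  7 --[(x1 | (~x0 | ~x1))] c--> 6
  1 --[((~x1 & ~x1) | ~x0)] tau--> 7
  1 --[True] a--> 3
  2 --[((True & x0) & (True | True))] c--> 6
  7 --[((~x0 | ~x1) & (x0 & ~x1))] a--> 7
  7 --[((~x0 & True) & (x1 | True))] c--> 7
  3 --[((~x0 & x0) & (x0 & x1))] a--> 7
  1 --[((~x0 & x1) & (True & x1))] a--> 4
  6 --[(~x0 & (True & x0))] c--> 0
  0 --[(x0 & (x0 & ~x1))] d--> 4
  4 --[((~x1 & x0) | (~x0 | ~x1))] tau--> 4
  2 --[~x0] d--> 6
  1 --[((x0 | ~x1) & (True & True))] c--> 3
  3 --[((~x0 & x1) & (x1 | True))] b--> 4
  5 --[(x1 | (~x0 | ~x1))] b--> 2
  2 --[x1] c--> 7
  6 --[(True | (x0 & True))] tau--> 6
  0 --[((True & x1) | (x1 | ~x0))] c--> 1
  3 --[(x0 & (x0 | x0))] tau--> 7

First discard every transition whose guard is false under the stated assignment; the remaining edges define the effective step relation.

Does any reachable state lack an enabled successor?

R = {0,1,3,4,6,7}
  0: c→1  [1 exit(s)]
  1: a→3  a→4  tau→7  [3 exit(s)]
  3: b→4  c→6  [2 exit(s)]
  4: tau→4  [1 exit(s)]
  6: tau→6  [1 exit(s)]
  7: c→6  c→7  [2 exit(s)]

Answer: DEADLOCK-FREE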